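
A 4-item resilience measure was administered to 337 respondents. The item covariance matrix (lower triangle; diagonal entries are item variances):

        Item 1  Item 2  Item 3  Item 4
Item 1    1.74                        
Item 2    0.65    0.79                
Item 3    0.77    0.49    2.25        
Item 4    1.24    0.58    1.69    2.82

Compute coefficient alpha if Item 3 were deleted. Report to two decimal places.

Remaining items: Item 1, Item 2, Item 4 (k = 3).
Σσᵢ² = 1.74 + 0.79 + 2.82 = 5.35
σ²_T = 5.35 + 2 × 2.47 = 10.29
α (item deleted) = (3/2)·(1 − 5.35/10.29) = 0.72

coefficient alpha = 0.72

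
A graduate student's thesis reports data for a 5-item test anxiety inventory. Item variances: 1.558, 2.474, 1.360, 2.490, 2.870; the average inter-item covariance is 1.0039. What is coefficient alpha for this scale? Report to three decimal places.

Σσ²ᵢ = 1.558 + 2.474 + 1.360 + 2.490 + 2.870 = 10.752
Sum of the 10 distinct covariances = 10 × 1.0039 = 10.0390
σ²_T = Σσ²ᵢ + 2·Σcov = 10.752 + 2 × 10.0390 = 30.8300
α = (5/4)·(1 − 10.752/30.8300) = 0.814

coefficient alpha = 0.814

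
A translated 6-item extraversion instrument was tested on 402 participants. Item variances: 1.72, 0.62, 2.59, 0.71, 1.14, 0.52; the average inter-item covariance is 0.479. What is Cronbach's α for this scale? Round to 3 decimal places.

ΣVar(i) = 1.72 + 0.62 + 2.59 + 0.71 + 1.14 + 0.52 = 7.30
Sum of the 15 distinct covariances = 15 × 0.479 = 7.185
σ²_total = ΣVar(i) + 2·Σcov = 7.30 + 2 × 7.185 = 21.670
α = (6/5)·(1 − 7.30/21.670) = 0.796

α = 0.796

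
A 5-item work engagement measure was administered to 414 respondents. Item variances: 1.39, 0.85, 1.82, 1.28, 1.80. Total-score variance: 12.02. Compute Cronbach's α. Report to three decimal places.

α = 0.507

Σσ²ᵢ = 1.39 + 0.85 + 1.82 + 1.28 + 1.80 = 7.14
α = (k/(k−1))·(1 − Σσ²ᵢ/Var(T)) = (5/4)·(1 − 7.14/12.02) = 0.507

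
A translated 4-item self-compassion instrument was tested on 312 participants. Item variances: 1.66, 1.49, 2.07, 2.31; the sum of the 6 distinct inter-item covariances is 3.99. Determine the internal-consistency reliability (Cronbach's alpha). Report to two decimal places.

α = 0.69

Σσᵢ² = 1.66 + 1.49 + 2.07 + 2.31 = 7.53
Sum of distinct covariances = 3.99
σ²_T = Σσᵢ² + 2·Σcov = 7.53 + 2 × 3.99 = 15.51
α = (4/3)·(1 − 7.53/15.51) = 0.69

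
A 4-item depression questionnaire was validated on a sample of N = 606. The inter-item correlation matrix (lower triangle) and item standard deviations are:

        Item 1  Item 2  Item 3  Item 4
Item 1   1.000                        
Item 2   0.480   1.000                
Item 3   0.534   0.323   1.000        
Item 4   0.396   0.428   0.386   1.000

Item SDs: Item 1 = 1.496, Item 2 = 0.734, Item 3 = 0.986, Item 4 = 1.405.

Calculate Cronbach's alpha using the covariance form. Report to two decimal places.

Cronbach's alpha = 0.72

Σσ²ᵢ = 1.496² + 0.734² + 0.986² + 1.405² = 5.7230
Covariances σ_ij = r_ij · s_i · s_j:
  σ(Item 1,Item 2) = 0.480 × 1.496 × 0.734 = 0.5271
  σ(Item 1,Item 3) = 0.534 × 1.496 × 0.986 = 0.7877
  σ(Item 1,Item 4) = 0.396 × 1.496 × 1.405 = 0.8323
  σ(Item 2,Item 3) = 0.323 × 0.734 × 0.986 = 0.2338
  σ(Item 2,Item 4) = 0.428 × 0.734 × 1.405 = 0.4414
  σ(Item 3,Item 4) = 0.386 × 0.986 × 1.405 = 0.5347
σ²_T = Σσ²ᵢ + 2·Σσ_ij = 5.7230 + 2 × 3.3570 = 12.4370
α = (4/3)·(1 − 5.7230/12.4370) = 0.72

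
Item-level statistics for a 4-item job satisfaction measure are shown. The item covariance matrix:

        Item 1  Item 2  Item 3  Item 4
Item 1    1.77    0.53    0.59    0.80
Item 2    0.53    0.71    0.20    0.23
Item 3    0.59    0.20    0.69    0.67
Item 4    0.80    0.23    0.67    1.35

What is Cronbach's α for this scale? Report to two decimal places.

α = 0.76

Σσ²ᵢ = 1.77 + 0.71 + 0.69 + 1.35 = 4.52
Σ_{i<j} σ_ij = 3.02
σ²_total = 4.52 + 2 × 3.02 = 10.56
α = (k/(k−1))·(1 − Σσ²ᵢ/σ²_total) = (4/3)·(1 − 4.52/10.56) = 0.76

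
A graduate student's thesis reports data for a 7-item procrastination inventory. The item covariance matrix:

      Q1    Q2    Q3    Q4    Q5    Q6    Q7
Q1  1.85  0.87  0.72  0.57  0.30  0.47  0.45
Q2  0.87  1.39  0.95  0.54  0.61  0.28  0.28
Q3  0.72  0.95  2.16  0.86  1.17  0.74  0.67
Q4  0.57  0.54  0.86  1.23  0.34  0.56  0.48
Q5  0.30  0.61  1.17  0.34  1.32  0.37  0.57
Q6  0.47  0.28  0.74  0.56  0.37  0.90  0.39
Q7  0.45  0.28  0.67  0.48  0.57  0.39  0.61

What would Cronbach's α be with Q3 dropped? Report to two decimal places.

Remaining items: Q1, Q2, Q4, Q5, Q6, Q7 (k = 6).
Σσ²ᵢ = 1.85 + 1.39 + 1.23 + 1.32 + 0.90 + 0.61 = 7.30
total variance = 7.30 + 2 × 7.08 = 21.46
α (item deleted) = (6/5)·(1 − 7.30/21.46) = 0.79

Cronbach's α = 0.79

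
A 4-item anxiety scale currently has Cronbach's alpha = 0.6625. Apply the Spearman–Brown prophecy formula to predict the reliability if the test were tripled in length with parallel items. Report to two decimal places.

predicted reliability = 0.85

Length factor m = 3
α' = m·α / (1 + (m−1)·α)
   = 3 × 0.6625 / (1 + (3 − 1) × 0.6625)
   = 1.9875 / 2.3250 = 0.85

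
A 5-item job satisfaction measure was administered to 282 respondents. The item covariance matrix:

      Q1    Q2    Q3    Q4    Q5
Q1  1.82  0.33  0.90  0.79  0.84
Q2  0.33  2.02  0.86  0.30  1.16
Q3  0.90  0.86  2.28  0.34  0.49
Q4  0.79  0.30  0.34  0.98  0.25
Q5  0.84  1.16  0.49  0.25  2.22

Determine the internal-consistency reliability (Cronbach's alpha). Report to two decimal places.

Cronbach's alpha = 0.72

sum of item variances = 1.82 + 2.02 + 2.28 + 0.98 + 2.22 = 9.32
Sum of off-diagonal covariances = 6.26
Var(T) = 9.32 + 2 × 6.26 = 21.84
α = (k/(k−1))·(1 − sum of item variances/Var(T)) = (5/4)·(1 − 9.32/21.84) = 0.72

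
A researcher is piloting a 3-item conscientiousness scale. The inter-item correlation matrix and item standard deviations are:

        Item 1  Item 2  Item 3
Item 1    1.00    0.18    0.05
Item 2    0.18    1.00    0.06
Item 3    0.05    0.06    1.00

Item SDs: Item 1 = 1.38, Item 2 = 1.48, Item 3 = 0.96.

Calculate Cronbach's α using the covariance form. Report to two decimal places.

α = 0.26

Σσ²ᵢ = 1.38² + 1.48² + 0.96² = 5.0164
Covariances σ_ij = r_ij · s_i · s_j:
  σ(Item 1,Item 2) = 0.18 × 1.38 × 1.48 = 0.3676
  σ(Item 1,Item 3) = 0.05 × 1.38 × 0.96 = 0.0662
  σ(Item 2,Item 3) = 0.06 × 1.48 × 0.96 = 0.0852
σ²_T = Σσ²ᵢ + 2·Σσ_ij = 5.0164 + 2 × 0.5190 = 6.0544
α = (3/2)·(1 − 5.0164/6.0544) = 0.26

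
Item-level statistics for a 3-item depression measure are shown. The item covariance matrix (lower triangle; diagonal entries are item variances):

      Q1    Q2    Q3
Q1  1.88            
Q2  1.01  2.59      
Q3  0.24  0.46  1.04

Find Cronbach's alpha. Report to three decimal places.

Cronbach's alpha = 0.574

Σσ²ᵢ = 1.88 + 2.59 + 1.04 = 5.51
Σ_{i<j} σ_ij = 1.71
σ²_T = 5.51 + 2 × 1.71 = 8.93
α = (k/(k−1))·(1 − Σσ²ᵢ/σ²_T) = (3/2)·(1 − 5.51/8.93) = 0.574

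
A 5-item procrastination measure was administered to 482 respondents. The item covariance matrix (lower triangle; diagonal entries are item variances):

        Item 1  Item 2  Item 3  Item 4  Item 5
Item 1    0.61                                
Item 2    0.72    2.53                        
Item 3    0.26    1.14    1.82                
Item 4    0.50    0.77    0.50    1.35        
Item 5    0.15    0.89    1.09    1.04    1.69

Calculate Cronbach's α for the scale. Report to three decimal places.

sum of item variances = 0.61 + 2.53 + 1.82 + 1.35 + 1.69 = 8.00
Sum of the distinct covariances = 7.06
total variance = 8.00 + 2 × 7.06 = 22.12
α = (k/(k−1))·(1 − sum of item variances/total variance) = (5/4)·(1 − 8.00/22.12) = 0.798

α = 0.798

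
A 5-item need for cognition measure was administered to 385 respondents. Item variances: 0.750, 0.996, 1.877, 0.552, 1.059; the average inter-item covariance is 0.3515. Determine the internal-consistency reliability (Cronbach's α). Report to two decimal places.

Σσᵢ² = 0.750 + 0.996 + 1.877 + 0.552 + 1.059 = 5.234
Sum of the 10 distinct covariances = 10 × 0.3515 = 3.5150
σ²_T = Σσᵢ² + 2·Σcov = 5.234 + 2 × 3.5150 = 12.2640
α = (5/4)·(1 − 5.234/12.2640) = 0.72

α = 0.72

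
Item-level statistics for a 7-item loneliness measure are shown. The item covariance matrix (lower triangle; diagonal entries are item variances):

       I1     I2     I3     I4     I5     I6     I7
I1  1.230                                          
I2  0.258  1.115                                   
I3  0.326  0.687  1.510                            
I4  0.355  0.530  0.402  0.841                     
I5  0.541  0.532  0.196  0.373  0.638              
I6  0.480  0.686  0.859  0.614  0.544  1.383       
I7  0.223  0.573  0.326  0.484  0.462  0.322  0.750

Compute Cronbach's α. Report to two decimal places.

Σσᵢ² = 1.230 + 1.115 + 1.510 + 0.841 + 0.638 + 1.383 + 0.750 = 7.467
Σ_{i<j} σ_ij = 9.773
total variance = 7.467 + 2 × 9.773 = 27.013
α = (k/(k−1))·(1 − Σσᵢ²/total variance) = (7/6)·(1 − 7.467/27.013) = 0.84

α = 0.84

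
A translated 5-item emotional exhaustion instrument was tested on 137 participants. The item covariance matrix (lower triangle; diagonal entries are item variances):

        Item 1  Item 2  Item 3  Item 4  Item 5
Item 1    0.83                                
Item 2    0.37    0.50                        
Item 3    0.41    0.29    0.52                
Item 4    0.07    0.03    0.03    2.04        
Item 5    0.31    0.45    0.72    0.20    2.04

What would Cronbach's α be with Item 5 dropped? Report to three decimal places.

α = 0.509

Remaining items: Item 1, Item 2, Item 3, Item 4 (k = 4).
Σσ²ᵢ = 0.83 + 0.50 + 0.52 + 2.04 = 3.89
Var(T) = 3.89 + 2 × 1.20 = 6.29
α (item deleted) = (4/3)·(1 − 3.89/6.29) = 0.509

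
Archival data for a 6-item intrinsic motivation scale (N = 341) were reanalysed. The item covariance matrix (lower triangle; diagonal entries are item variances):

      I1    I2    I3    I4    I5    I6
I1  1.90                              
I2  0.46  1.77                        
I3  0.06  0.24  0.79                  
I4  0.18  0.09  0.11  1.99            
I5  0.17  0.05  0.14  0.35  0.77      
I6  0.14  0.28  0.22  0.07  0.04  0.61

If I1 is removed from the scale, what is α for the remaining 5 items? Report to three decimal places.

α = 0.436

Remaining items: I2, I3, I4, I5, I6 (k = 5).
ΣVar(i) = 1.77 + 0.79 + 1.99 + 0.77 + 0.61 = 5.93
Var(T) = 5.93 + 2 × 1.59 = 9.11
α (item deleted) = (5/4)·(1 − 5.93/9.11) = 0.436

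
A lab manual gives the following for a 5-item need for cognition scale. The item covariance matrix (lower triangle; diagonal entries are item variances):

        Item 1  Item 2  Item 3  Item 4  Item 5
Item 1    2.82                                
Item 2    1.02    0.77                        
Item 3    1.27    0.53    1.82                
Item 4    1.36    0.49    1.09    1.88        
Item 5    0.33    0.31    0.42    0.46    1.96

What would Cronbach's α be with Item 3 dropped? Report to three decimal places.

α = 0.689

Remaining items: Item 1, Item 2, Item 4, Item 5 (k = 4).
ΣVar(i) = 2.82 + 0.77 + 1.88 + 1.96 = 7.43
total variance = 7.43 + 2 × 3.97 = 15.37
α (item deleted) = (4/3)·(1 − 7.43/15.37) = 0.689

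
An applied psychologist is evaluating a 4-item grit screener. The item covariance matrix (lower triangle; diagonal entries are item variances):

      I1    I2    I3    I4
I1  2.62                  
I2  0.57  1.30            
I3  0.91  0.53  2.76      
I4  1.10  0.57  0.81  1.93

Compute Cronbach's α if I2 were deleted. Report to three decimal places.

Remaining items: I1, I3, I4 (k = 3).
ΣVar(i) = 2.62 + 2.76 + 1.93 = 7.31
σ²_T = 7.31 + 2 × 2.82 = 12.95
α (item deleted) = (3/2)·(1 − 7.31/12.95) = 0.653

Cronbach's α = 0.653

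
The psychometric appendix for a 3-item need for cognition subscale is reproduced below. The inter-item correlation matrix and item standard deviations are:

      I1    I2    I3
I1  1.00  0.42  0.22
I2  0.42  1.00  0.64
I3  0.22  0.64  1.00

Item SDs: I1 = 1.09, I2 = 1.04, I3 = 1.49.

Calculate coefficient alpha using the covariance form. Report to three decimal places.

Σσ²ᵢ = 1.09² + 1.04² + 1.49² = 4.4898
Covariances σ_ij = r_ij · s_i · s_j:
  σ(I1,I2) = 0.42 × 1.09 × 1.04 = 0.4761
  σ(I1,I3) = 0.22 × 1.09 × 1.49 = 0.3573
  σ(I2,I3) = 0.64 × 1.04 × 1.49 = 0.9917
σ²_T = Σσ²ᵢ + 2·Σσ_ij = 4.4898 + 2 × 1.8251 = 8.1400
α = (3/2)·(1 − 4.4898/8.1400) = 0.673

α = 0.673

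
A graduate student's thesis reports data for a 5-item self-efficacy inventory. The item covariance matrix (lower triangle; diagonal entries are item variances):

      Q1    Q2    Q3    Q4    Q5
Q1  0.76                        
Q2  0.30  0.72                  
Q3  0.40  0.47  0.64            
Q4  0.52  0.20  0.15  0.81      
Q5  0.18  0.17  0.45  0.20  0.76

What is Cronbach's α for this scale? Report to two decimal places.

Cronbach's α = 0.78

ΣVar(i) = 0.76 + 0.72 + 0.64 + 0.81 + 0.76 = 3.69
Σ_{i<j} σ_ij = 3.04
Var(T) = 3.69 + 2 × 3.04 = 9.77
α = (k/(k−1))·(1 − ΣVar(i)/Var(T)) = (5/4)·(1 − 3.69/9.77) = 0.78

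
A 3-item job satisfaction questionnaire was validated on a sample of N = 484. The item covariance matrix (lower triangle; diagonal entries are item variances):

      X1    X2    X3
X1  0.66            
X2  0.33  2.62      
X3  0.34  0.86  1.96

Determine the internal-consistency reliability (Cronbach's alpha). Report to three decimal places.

Cronbach's alpha = 0.553

ΣVar(i) = 0.66 + 2.62 + 1.96 = 5.24
Σ_{i<j} σ_ij = 1.53
σ²_total = 5.24 + 2 × 1.53 = 8.30
α = (k/(k−1))·(1 − ΣVar(i)/σ²_total) = (3/2)·(1 − 5.24/8.30) = 0.553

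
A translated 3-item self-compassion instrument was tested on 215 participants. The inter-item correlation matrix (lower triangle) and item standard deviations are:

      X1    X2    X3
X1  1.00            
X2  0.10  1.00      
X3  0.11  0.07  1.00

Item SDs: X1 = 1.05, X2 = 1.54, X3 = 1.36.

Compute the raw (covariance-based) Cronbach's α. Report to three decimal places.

α = 0.223

Σσ²ᵢ = 1.05² + 1.54² + 1.36² = 5.3237
Covariances σ_ij = r_ij · s_i · s_j:
  σ(X1,X2) = 0.10 × 1.05 × 1.54 = 0.1617
  σ(X1,X3) = 0.11 × 1.05 × 1.36 = 0.1571
  σ(X2,X3) = 0.07 × 1.54 × 1.36 = 0.1466
σ²_T = Σσ²ᵢ + 2·Σσ_ij = 5.3237 + 2 × 0.4654 = 6.2545
α = (3/2)·(1 − 5.3237/6.2545) = 0.223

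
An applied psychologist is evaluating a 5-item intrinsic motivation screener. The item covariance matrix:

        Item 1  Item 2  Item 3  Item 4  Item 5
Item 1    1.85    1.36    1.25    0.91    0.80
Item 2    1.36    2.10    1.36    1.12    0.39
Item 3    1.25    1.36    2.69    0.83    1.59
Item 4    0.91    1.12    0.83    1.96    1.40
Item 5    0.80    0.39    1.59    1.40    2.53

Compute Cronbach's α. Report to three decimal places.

α = 0.830

ΣVar(i) = 1.85 + 2.10 + 2.69 + 1.96 + 2.53 = 11.13
Sum of the distinct covariances = 11.01
σ²_total = 11.13 + 2 × 11.01 = 33.15
α = (k/(k−1))·(1 − ΣVar(i)/σ²_total) = (5/4)·(1 − 11.13/33.15) = 0.830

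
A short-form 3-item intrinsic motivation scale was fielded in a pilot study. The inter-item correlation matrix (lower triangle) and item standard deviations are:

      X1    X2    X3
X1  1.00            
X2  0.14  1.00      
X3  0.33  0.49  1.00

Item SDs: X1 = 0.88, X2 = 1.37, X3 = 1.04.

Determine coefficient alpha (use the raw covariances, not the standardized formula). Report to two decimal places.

coefficient alpha = 0.58

Σσ²ᵢ = 0.88² + 1.37² + 1.04² = 3.7329
Covariances σ_ij = r_ij · s_i · s_j:
  σ(X1,X2) = 0.14 × 0.88 × 1.37 = 0.1688
  σ(X1,X3) = 0.33 × 0.88 × 1.04 = 0.3020
  σ(X2,X3) = 0.49 × 1.37 × 1.04 = 0.6982
σ²_T = Σσ²ᵢ + 2·Σσ_ij = 3.7329 + 2 × 1.1690 = 6.0709
α = (3/2)·(1 − 3.7329/6.0709) = 0.58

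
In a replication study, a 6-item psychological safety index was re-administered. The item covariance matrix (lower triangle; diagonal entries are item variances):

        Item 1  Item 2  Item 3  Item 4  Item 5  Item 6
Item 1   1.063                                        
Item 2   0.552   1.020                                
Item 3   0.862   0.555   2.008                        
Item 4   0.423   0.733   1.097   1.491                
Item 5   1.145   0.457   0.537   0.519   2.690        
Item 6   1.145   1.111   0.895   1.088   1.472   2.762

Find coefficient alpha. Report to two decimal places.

Σσᵢ² = 1.063 + 1.020 + 2.008 + 1.491 + 2.690 + 2.762 = 11.034
Sum of the distinct covariances = 12.591
σ²_T = 11.034 + 2 × 12.591 = 36.216
α = (k/(k−1))·(1 − Σσᵢ²/σ²_T) = (6/5)·(1 − 11.034/36.216) = 0.83

α = 0.83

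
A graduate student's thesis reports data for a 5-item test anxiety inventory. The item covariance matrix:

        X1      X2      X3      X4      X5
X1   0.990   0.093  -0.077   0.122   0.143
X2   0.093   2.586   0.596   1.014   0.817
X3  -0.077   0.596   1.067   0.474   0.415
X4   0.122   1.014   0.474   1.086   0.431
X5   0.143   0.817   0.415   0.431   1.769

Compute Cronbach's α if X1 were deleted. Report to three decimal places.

Remaining items: X2, X3, X4, X5 (k = 4).
ΣVar(i) = 2.586 + 1.067 + 1.086 + 1.769 = 6.508
σ²_total = 6.508 + 2 × 3.747 = 14.002
α (item deleted) = (4/3)·(1 − 6.508/14.002) = 0.714

α = 0.714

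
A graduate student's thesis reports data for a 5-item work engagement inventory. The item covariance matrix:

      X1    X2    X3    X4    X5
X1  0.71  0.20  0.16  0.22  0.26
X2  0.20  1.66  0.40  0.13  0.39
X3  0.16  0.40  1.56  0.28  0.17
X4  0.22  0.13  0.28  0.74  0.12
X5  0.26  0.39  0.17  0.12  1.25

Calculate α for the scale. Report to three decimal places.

ΣVar(i) = 0.71 + 1.66 + 1.56 + 0.74 + 1.25 = 5.92
Σ_{i<j} σ_ij = 2.33
σ²_T = 5.92 + 2 × 2.33 = 10.58
α = (k/(k−1))·(1 − ΣVar(i)/σ²_T) = (5/4)·(1 − 5.92/10.58) = 0.551

α = 0.551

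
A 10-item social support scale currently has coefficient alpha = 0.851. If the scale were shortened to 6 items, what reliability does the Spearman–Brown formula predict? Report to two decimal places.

predicted reliability = 0.77

Length factor m = 6/10 = 0.6000
α' = m·α / (1 − (1−m)·α)
   = 6/10 × 0.851 / (1 − (1 − 6/10) × 0.851)
   = 0.5106 / 0.6596 = 0.77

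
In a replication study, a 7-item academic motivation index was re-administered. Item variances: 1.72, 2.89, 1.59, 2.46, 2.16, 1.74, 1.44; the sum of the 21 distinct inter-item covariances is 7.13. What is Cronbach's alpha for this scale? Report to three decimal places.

Σσᵢ² = 1.72 + 2.89 + 1.59 + 2.46 + 2.16 + 1.74 + 1.44 = 14.00
Sum of distinct covariances = 7.13
σ²_total = Σσᵢ² + 2·Σcov = 14.00 + 2 × 7.13 = 28.26
α = (7/6)·(1 − 14.00/28.26) = 0.589

α = 0.589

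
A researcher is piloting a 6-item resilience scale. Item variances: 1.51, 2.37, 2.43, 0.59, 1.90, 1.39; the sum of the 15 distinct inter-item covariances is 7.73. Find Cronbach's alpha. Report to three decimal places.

sum of item variances = 1.51 + 2.37 + 2.43 + 0.59 + 1.90 + 1.39 = 10.19
Sum of distinct covariances = 7.73
total variance = sum of item variances + 2·Σcov = 10.19 + 2 × 7.73 = 25.65
α = (6/5)·(1 − 10.19/25.65) = 0.723

Cronbach's alpha = 0.723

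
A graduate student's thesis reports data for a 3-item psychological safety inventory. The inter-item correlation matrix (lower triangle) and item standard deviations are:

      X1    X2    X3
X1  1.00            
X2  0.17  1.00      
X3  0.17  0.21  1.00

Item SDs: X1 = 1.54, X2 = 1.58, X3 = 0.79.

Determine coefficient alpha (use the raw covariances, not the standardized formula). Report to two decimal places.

coefficient alpha = 0.36

Σσ²ᵢ = 1.54² + 1.58² + 0.79² = 5.4921
Covariances σ_ij = r_ij · s_i · s_j:
  σ(X1,X2) = 0.17 × 1.54 × 1.58 = 0.4136
  σ(X1,X3) = 0.17 × 1.54 × 0.79 = 0.2068
  σ(X2,X3) = 0.21 × 1.58 × 0.79 = 0.2621
σ²_T = Σσ²ᵢ + 2·Σσ_ij = 5.4921 + 2 × 0.8825 = 7.2571
α = (3/2)·(1 − 5.4921/7.2571) = 0.36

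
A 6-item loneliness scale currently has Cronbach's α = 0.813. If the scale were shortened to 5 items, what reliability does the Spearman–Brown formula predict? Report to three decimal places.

Length factor m = 5/6 = 0.8333
α' = m·α / (1 − (1−m)·α)
   = 5/6 × 0.813 / (1 − (1 − 5/6) × 0.813)
   = 0.6775 / 0.8645 = 0.784

predicted reliability = 0.784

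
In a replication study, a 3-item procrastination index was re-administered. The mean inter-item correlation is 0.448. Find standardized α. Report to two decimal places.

Standardized α = k·r̄ / (1 + (k−1)·r̄) = 3 × 0.448 / (1 + 2 × 0.448)
  = 1.3440 / 1.8960 = 0.71

α = 0.71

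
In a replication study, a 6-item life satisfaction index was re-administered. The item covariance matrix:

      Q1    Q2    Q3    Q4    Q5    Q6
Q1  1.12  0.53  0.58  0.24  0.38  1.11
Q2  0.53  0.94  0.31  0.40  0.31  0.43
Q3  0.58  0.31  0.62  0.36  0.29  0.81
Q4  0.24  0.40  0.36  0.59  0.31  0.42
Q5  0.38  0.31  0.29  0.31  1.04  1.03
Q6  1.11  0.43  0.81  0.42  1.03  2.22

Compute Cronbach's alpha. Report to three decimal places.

Σσ²ᵢ = 1.12 + 0.94 + 0.62 + 0.59 + 1.04 + 2.22 = 6.53
Sum of off-diagonal covariances = 7.51
σ²_total = 6.53 + 2 × 7.51 = 21.55
α = (k/(k−1))·(1 − Σσ²ᵢ/σ²_total) = (6/5)·(1 − 6.53/21.55) = 0.836

Cronbach's alpha = 0.836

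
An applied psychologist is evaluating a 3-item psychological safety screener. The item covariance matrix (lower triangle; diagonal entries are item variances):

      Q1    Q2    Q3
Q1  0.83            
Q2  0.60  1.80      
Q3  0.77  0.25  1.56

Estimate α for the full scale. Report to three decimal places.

ΣVar(i) = 0.83 + 1.80 + 1.56 = 4.19
Σ_{i<j} σ_ij = 1.62
σ²_T = 4.19 + 2 × 1.62 = 7.43
α = (k/(k−1))·(1 − ΣVar(i)/σ²_T) = (3/2)·(1 − 4.19/7.43) = 0.654

α = 0.654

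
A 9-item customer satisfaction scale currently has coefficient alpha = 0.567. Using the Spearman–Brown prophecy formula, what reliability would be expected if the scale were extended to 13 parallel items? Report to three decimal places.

predicted reliability = 0.654

Length factor m = 13/9 = 1.4444
α' = m·α / (1 + (m−1)·α)
   = 13/9 × 0.567 / (1 + (13/9 − 1) × 0.567)
   = 0.8190 / 1.2520 = 0.654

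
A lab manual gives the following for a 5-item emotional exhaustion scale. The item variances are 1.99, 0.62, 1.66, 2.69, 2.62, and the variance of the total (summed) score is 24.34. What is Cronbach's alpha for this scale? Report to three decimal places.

Cronbach's alpha = 0.758

ΣVar(i) = 1.99 + 0.62 + 1.66 + 2.69 + 2.62 = 9.58
α = (k/(k−1))·(1 − ΣVar(i)/σ²_T) = (5/4)·(1 − 9.58/24.34) = 0.758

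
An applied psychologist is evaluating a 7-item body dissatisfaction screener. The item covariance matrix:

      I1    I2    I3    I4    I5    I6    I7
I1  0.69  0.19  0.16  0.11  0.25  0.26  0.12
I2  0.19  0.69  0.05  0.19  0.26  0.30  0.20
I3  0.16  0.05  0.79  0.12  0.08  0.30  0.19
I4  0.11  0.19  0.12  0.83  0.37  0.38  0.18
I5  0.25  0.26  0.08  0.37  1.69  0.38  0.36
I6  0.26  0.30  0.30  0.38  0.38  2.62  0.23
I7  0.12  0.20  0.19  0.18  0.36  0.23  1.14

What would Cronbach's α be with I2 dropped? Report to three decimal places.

Remaining items: I1, I3, I4, I5, I6, I7 (k = 6).
Σσ²ᵢ = 0.69 + 0.79 + 0.83 + 1.69 + 2.62 + 1.14 = 7.76
Var(T) = 7.76 + 2 × 3.49 = 14.74
α (item deleted) = (6/5)·(1 − 7.76/14.74) = 0.568

Cronbach's α = 0.568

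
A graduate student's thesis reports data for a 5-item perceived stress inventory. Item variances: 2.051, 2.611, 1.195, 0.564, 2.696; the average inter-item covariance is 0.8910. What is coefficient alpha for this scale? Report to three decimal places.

coefficient alpha = 0.827

sum of item variances = 2.051 + 2.611 + 1.195 + 0.564 + 2.696 = 9.117
Sum of the 10 distinct covariances = 10 × 0.8910 = 8.9100
total variance = sum of item variances + 2·Σcov = 9.117 + 2 × 8.9100 = 26.9370
α = (5/4)·(1 − 9.117/26.9370) = 0.827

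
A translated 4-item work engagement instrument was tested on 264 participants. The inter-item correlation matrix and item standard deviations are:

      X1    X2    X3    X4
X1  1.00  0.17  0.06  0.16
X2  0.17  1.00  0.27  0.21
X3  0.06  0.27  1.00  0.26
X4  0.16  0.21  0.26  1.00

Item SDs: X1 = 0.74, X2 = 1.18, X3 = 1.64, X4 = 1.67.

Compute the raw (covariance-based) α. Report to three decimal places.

Σσ²ᵢ = 0.74² + 1.18² + 1.64² + 1.67² = 7.4185
Covariances σ_ij = r_ij · s_i · s_j:
  σ(X1,X2) = 0.17 × 0.74 × 1.18 = 0.1484
  σ(X1,X3) = 0.06 × 0.74 × 1.64 = 0.0728
  σ(X1,X4) = 0.16 × 0.74 × 1.67 = 0.1977
  σ(X2,X3) = 0.27 × 1.18 × 1.64 = 0.5225
  σ(X2,X4) = 0.21 × 1.18 × 1.67 = 0.4138
  σ(X3,X4) = 0.26 × 1.64 × 1.67 = 0.7121
σ²_T = Σσ²ᵢ + 2·Σσ_ij = 7.4185 + 2 × 2.0673 = 11.5531
α = (4/3)·(1 − 7.4185/11.5531) = 0.477

α = 0.477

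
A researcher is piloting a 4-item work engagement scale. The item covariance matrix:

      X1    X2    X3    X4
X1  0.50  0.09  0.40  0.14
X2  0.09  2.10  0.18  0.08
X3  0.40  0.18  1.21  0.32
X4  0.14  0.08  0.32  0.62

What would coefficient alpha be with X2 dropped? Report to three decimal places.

α = 0.637

Remaining items: X1, X3, X4 (k = 3).
ΣVar(i) = 0.50 + 1.21 + 0.62 = 2.33
σ²_total = 2.33 + 2 × 0.86 = 4.05
α (item deleted) = (3/2)·(1 − 2.33/4.05) = 0.637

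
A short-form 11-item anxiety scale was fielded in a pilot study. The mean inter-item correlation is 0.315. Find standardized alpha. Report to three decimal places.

α = 0.835

Standardized α = k·r̄ / (1 + (k−1)·r̄) = 11 × 0.315 / (1 + 10 × 0.315)
  = 3.4650 / 4.1500 = 0.835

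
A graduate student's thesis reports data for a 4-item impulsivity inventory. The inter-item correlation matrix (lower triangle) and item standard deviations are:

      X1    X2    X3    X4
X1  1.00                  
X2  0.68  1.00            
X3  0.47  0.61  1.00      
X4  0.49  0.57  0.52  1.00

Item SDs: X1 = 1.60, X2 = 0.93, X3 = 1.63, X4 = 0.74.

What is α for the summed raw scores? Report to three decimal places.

α = 0.786

Σσ²ᵢ = 1.60² + 0.93² + 1.63² + 0.74² = 6.6294
Covariances σ_ij = r_ij · s_i · s_j:
  σ(X1,X2) = 0.68 × 1.60 × 0.93 = 1.0118
  σ(X1,X3) = 0.47 × 1.60 × 1.63 = 1.2258
  σ(X1,X4) = 0.49 × 1.60 × 0.74 = 0.5802
  σ(X2,X3) = 0.61 × 0.93 × 1.63 = 0.9247
  σ(X2,X4) = 0.57 × 0.93 × 0.74 = 0.3923
  σ(X3,X4) = 0.52 × 1.63 × 0.74 = 0.6272
σ²_T = Σσ²ᵢ + 2·Σσ_ij = 6.6294 + 2 × 4.7620 = 16.1534
α = (4/3)·(1 − 6.6294/16.1534) = 0.786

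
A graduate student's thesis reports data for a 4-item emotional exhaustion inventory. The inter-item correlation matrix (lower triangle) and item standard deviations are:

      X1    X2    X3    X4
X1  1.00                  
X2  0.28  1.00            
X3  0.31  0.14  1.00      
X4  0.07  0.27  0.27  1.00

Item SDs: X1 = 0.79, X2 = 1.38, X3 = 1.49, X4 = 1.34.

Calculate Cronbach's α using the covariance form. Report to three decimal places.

Cronbach's α = 0.517

Σσ²ᵢ = 0.79² + 1.38² + 1.49² + 1.34² = 6.5442
Covariances σ_ij = r_ij · s_i · s_j:
  σ(X1,X2) = 0.28 × 0.79 × 1.38 = 0.3053
  σ(X1,X3) = 0.31 × 0.79 × 1.49 = 0.3649
  σ(X1,X4) = 0.07 × 0.79 × 1.34 = 0.0741
  σ(X2,X3) = 0.14 × 1.38 × 1.49 = 0.2879
  σ(X2,X4) = 0.27 × 1.38 × 1.34 = 0.4993
  σ(X3,X4) = 0.27 × 1.49 × 1.34 = 0.5391
σ²_T = Σσ²ᵢ + 2·Σσ_ij = 6.5442 + 2 × 2.0706 = 10.6854
α = (4/3)·(1 − 6.5442/10.6854) = 0.517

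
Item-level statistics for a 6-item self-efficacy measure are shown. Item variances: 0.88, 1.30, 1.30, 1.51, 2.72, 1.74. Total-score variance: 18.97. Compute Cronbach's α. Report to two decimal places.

Σσᵢ² = 0.88 + 1.30 + 1.30 + 1.51 + 2.72 + 1.74 = 9.45
α = (k/(k−1))·(1 − Σσᵢ²/Var(T)) = (6/5)·(1 − 9.45/18.97) = 0.60

α = 0.60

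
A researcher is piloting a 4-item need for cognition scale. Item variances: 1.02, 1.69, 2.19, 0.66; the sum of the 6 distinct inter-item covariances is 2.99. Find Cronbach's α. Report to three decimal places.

sum of item variances = 1.02 + 1.69 + 2.19 + 0.66 = 5.56
Sum of distinct covariances = 2.99
σ²_total = sum of item variances + 2·Σcov = 5.56 + 2 × 2.99 = 11.54
α = (4/3)·(1 − 5.56/11.54) = 0.691

α = 0.691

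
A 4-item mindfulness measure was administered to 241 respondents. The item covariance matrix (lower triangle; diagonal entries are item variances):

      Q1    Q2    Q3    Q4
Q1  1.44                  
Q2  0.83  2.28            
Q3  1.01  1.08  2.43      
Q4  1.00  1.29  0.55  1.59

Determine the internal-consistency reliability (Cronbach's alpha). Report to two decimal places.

α = 0.80

Σσᵢ² = 1.44 + 2.28 + 2.43 + 1.59 = 7.74
Sum of the distinct covariances = 5.76
σ²_T = 7.74 + 2 × 5.76 = 19.26
α = (k/(k−1))·(1 − Σσᵢ²/σ²_T) = (4/3)·(1 − 7.74/19.26) = 0.80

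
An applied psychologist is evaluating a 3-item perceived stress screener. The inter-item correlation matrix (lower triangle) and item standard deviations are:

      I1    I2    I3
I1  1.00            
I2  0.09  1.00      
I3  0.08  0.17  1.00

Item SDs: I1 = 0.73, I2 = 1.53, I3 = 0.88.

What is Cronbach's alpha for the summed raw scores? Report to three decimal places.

α = 0.259

Σσ²ᵢ = 0.73² + 1.53² + 0.88² = 3.6482
Covariances σ_ij = r_ij · s_i · s_j:
  σ(I1,I2) = 0.09 × 0.73 × 1.53 = 0.1005
  σ(I1,I3) = 0.08 × 0.73 × 0.88 = 0.0514
  σ(I2,I3) = 0.17 × 1.53 × 0.88 = 0.2289
σ²_T = Σσ²ᵢ + 2·Σσ_ij = 3.6482 + 2 × 0.3808 = 4.4098
α = (3/2)·(1 − 3.6482/4.4098) = 0.259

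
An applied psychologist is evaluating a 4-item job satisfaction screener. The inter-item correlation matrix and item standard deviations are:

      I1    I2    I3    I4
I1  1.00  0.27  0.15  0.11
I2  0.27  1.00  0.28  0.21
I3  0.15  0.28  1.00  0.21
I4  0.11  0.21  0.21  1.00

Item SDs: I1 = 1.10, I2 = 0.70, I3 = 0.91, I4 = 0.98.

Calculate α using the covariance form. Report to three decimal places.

Σσ²ᵢ = 1.10² + 0.70² + 0.91² + 0.98² = 3.4885
Covariances σ_ij = r_ij · s_i · s_j:
  σ(I1,I2) = 0.27 × 1.10 × 0.70 = 0.2079
  σ(I1,I3) = 0.15 × 1.10 × 0.91 = 0.1502
  σ(I1,I4) = 0.11 × 1.10 × 0.98 = 0.1186
  σ(I2,I3) = 0.28 × 0.70 × 0.91 = 0.1784
  σ(I2,I4) = 0.21 × 0.70 × 0.98 = 0.1441
  σ(I3,I4) = 0.21 × 0.91 × 0.98 = 0.1873
σ²_T = Σσ²ᵢ + 2·Σσ_ij = 3.4885 + 2 × 0.9865 = 5.4615
α = (4/3)·(1 − 3.4885/5.4615) = 0.482

α = 0.482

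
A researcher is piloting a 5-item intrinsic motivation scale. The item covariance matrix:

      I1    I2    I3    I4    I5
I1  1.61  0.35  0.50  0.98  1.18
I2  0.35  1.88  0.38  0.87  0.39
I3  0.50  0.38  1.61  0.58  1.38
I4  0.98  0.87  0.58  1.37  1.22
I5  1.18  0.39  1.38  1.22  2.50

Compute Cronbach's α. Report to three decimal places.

α = 0.795

sum of item variances = 1.61 + 1.88 + 1.61 + 1.37 + 2.50 = 8.97
Sum of the distinct covariances = 7.83
Var(T) = 8.97 + 2 × 7.83 = 24.63
α = (k/(k−1))·(1 − sum of item variances/Var(T)) = (5/4)·(1 − 8.97/24.63) = 0.795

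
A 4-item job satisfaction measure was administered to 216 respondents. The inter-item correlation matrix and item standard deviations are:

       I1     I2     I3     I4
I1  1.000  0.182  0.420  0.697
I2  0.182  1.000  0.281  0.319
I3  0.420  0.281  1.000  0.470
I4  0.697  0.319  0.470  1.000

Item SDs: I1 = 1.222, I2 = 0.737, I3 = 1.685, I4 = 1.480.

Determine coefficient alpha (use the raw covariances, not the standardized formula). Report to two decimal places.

Σσ²ᵢ = 1.222² + 0.737² + 1.685² + 1.480² = 7.0661
Covariances σ_ij = r_ij · s_i · s_j:
  σ(I1,I2) = 0.182 × 1.222 × 0.737 = 0.1639
  σ(I1,I3) = 0.420 × 1.222 × 1.685 = 0.8648
  σ(I1,I4) = 0.697 × 1.222 × 1.480 = 1.2606
  σ(I2,I3) = 0.281 × 0.737 × 1.685 = 0.3490
  σ(I2,I4) = 0.319 × 0.737 × 1.480 = 0.3480
  σ(I3,I4) = 0.470 × 1.685 × 1.480 = 1.1721
σ²_T = Σσ²ᵢ + 2·Σσ_ij = 7.0661 + 2 × 4.1584 = 15.3829
α = (4/3)·(1 − 7.0661/15.3829) = 0.72

α = 0.72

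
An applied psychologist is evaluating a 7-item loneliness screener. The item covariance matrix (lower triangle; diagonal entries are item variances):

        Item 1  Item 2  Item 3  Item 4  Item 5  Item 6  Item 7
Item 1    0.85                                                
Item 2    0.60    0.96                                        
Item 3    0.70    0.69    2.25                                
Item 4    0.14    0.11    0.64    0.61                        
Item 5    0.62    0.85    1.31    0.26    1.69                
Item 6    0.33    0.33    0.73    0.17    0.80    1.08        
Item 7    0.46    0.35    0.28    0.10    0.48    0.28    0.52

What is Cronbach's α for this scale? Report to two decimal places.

ΣVar(i) = 0.85 + 0.96 + 2.25 + 0.61 + 1.69 + 1.08 + 0.52 = 7.96
Σ_{i<j} σ_ij = 10.23
σ²_total = 7.96 + 2 × 10.23 = 28.42
α = (k/(k−1))·(1 − ΣVar(i)/σ²_total) = (7/6)·(1 − 7.96/28.42) = 0.84

α = 0.84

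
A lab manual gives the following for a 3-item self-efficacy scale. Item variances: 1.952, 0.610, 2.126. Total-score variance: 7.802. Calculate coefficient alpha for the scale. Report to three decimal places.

coefficient alpha = 0.599

sum of item variances = 1.952 + 0.610 + 2.126 = 4.688
α = (k/(k−1))·(1 − sum of item variances/σ²_T) = (3/2)·(1 − 4.688/7.802) = 0.599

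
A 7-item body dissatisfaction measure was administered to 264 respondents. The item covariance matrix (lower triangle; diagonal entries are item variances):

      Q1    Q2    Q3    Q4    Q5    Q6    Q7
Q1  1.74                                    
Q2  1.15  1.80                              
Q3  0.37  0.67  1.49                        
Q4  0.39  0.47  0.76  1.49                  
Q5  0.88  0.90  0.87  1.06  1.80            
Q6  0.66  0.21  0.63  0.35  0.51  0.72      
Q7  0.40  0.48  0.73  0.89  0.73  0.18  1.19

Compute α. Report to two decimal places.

sum of item variances = 1.74 + 1.80 + 1.49 + 1.49 + 1.80 + 0.72 + 1.19 = 10.23
Sum of off-diagonal covariances = 13.29
σ²_total = 10.23 + 2 × 13.29 = 36.81
α = (k/(k−1))·(1 − sum of item variances/σ²_total) = (7/6)·(1 − 10.23/36.81) = 0.84

α = 0.84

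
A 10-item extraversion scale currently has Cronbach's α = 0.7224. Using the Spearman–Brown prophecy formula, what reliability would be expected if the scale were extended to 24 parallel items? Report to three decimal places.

predicted reliability = 0.862

Length factor m = 24/10 = 2.4000
α' = m·α / (1 + (m−1)·α)
   = 24/10 × 0.7224 / (1 + (24/10 − 1) × 0.7224)
   = 1.7338 / 2.0114 = 0.862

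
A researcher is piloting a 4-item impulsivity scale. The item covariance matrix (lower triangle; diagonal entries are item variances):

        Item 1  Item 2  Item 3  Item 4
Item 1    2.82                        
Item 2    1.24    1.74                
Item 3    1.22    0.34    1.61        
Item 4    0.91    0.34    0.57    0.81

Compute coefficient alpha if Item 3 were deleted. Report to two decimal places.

Remaining items: Item 1, Item 2, Item 4 (k = 3).
Σσ²ᵢ = 2.82 + 1.74 + 0.81 = 5.37
Var(T) = 5.37 + 2 × 2.49 = 10.35
α (item deleted) = (3/2)·(1 − 5.37/10.35) = 0.72

α = 0.72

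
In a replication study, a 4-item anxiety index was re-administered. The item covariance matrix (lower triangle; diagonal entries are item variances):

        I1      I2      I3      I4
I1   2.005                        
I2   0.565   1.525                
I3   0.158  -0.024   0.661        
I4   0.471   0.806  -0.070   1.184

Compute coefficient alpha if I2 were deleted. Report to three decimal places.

Remaining items: I1, I3, I4 (k = 3).
sum of item variances = 2.005 + 0.661 + 1.184 = 3.850
σ²_T = 3.850 + 2 × 0.559 = 4.968
α (item deleted) = (3/2)·(1 − 3.850/4.968) = 0.338

coefficient alpha = 0.338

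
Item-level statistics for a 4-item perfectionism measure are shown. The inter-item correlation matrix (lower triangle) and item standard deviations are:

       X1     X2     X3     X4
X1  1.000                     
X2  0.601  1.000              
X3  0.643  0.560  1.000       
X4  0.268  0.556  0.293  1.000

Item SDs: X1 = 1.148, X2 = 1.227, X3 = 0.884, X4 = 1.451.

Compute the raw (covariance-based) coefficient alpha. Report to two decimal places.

Σσ²ᵢ = 1.148² + 1.227² + 0.884² + 1.451² = 5.7103
Covariances σ_ij = r_ij · s_i · s_j:
  σ(X1,X2) = 0.601 × 1.148 × 1.227 = 0.8466
  σ(X1,X3) = 0.643 × 1.148 × 0.884 = 0.6525
  σ(X1,X4) = 0.268 × 1.148 × 1.451 = 0.4464
  σ(X2,X3) = 0.560 × 1.227 × 0.884 = 0.6074
  σ(X2,X4) = 0.556 × 1.227 × 1.451 = 0.9899
  σ(X3,X4) = 0.293 × 0.884 × 1.451 = 0.3758
σ²_T = Σσ²ᵢ + 2·Σσ_ij = 5.7103 + 2 × 3.9186 = 13.5475
α = (4/3)·(1 − 5.7103/13.5475) = 0.77

α = 0.77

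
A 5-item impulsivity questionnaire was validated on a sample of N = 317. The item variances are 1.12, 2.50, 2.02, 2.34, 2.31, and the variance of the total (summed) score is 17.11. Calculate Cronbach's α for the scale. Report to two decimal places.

Σσᵢ² = 1.12 + 2.50 + 2.02 + 2.34 + 2.31 = 10.29
α = (k/(k−1))·(1 − Σσᵢ²/σ²_T) = (5/4)·(1 − 10.29/17.11) = 0.50

Cronbach's α = 0.50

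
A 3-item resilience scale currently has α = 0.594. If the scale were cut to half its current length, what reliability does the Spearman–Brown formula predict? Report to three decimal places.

Length factor m = 1/2
α' = m·α / (1 − (1−m)·α)
   = 1/2 × 0.594 / (1 − (1 − 1/2) × 0.594)
   = 0.2970 / 0.7030 = 0.422

predicted reliability = 0.422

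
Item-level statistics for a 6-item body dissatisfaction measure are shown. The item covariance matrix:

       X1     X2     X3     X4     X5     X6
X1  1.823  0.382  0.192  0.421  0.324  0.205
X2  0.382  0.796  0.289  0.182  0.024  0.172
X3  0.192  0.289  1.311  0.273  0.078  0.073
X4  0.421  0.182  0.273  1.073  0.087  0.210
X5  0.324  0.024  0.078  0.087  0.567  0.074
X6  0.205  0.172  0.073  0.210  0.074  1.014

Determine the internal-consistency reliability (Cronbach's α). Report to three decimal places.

Cronbach's α = 0.571

Σσᵢ² = 1.823 + 0.796 + 1.311 + 1.073 + 0.567 + 1.014 = 6.584
Sum of off-diagonal covariances = 2.986
Var(T) = 6.584 + 2 × 2.986 = 12.556
α = (k/(k−1))·(1 − Σσᵢ²/Var(T)) = (6/5)·(1 − 6.584/12.556) = 0.571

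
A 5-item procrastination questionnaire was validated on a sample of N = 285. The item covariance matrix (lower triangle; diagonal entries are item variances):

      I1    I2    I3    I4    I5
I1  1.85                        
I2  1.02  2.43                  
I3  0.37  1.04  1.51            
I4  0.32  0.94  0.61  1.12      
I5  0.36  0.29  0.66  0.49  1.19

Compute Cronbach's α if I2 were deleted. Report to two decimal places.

α = 0.66

Remaining items: I1, I3, I4, I5 (k = 4).
ΣVar(i) = 1.85 + 1.51 + 1.12 + 1.19 = 5.67
σ²_T = 5.67 + 2 × 2.81 = 11.29
α (item deleted) = (4/3)·(1 − 5.67/11.29) = 0.66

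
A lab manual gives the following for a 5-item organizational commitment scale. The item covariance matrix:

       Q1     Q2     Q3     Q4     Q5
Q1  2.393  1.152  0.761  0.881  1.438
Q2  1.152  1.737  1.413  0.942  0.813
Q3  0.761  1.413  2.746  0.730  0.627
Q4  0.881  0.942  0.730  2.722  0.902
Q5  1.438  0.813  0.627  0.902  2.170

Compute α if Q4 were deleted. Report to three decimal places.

α = 0.771

Remaining items: Q1, Q2, Q3, Q5 (k = 4).
ΣVar(i) = 2.393 + 1.737 + 2.746 + 2.170 = 9.046
σ²_T = 9.046 + 2 × 6.204 = 21.454
α (item deleted) = (4/3)·(1 − 9.046/21.454) = 0.771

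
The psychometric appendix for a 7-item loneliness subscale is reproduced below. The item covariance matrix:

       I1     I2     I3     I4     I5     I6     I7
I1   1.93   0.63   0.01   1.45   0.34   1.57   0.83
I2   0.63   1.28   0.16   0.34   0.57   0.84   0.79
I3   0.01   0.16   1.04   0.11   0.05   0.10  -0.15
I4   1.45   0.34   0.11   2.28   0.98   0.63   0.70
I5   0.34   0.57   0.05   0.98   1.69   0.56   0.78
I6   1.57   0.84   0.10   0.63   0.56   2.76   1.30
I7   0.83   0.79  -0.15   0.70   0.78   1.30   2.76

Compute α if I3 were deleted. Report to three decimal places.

Remaining items: I1, I2, I4, I5, I6, I7 (k = 6).
ΣVar(i) = 1.93 + 1.28 + 2.28 + 1.69 + 2.76 + 2.76 = 12.70
Var(T) = 12.70 + 2 × 12.31 = 37.32
α (item deleted) = (6/5)·(1 − 12.70/37.32) = 0.792

α = 0.792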